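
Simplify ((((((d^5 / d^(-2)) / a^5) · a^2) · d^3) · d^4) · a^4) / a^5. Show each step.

a^(-4)d^14

((((((d^5 / d^(-2)) / a^5) · a^2) · d^3) · d^4) · a^4) / a^5
= (((((d^7 / a^5) · a^2) · d^3) · d^4) · a^4) / a^5    [quotient of powers]
= a^(-4)d^14    [quotient of powers; product of powers]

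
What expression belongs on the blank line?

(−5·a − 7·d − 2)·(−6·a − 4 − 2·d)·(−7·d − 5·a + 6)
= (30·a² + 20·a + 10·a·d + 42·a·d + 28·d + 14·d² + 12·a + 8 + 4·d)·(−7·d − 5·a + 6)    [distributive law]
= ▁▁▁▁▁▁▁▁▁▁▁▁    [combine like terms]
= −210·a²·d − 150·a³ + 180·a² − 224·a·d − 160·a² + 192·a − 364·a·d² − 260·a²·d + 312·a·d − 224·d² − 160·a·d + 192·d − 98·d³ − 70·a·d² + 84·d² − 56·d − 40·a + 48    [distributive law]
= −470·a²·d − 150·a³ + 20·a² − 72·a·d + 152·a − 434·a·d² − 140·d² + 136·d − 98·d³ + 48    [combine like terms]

After combine like terms, the bracketed line is:

(30·a² + 32·a + 52·a·d + 32·d + 14·d² + 8)·(−7·d − 5·a + 6)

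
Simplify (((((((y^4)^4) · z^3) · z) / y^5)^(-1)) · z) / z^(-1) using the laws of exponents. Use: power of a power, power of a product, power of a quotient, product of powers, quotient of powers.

(((((((y^4)^4) · z^3) · z) / y^5)^(-1)) · z) / z^(-1)
= (((((((y^4)^4) · z^3) · z)^(-1)) / ((y^5)^(-1))) · z) / z^(-1)    [power of a quotient]
= (((((((y^4)^4) · z^3)^(-1)) · (z^(-1))) / ((y^5)^(-1))) · z) / z^(-1)    [power of a product]
= (((((((y^4)^4)^(-1)) · ((z^3)^(-1))) · (z^(-1))) / ((y^5)^(-1))) · z) / z^(-1)    [power of a product]
= ((((((y^4)^(-4)) · ((z^3)^(-1))) · (z^(-1))) / ((y^5)^(-1))) · z) / z^(-1)    [power of a power]
= ((((y^(-16) · ((z^3)^(-1))) · (z^(-1))) / ((y^5)^(-1))) · z) / z^(-1)    [power of a power]
= ((((y^(-16) · z^(-3)) · (z^(-1))) / ((y^5)^(-1))) · z) / z^(-1)    [power of a power]
= ((((y^(-16) · z^(-3)) · z^(-1)) / y^(-5)) · z) / z^(-1)    [power of a power]
= y^(-11)z^(-2)    [quotient of powers; product of powers]

y^(-11)z^(-2)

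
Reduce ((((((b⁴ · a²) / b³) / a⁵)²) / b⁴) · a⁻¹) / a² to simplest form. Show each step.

((((((b⁴ · a²) / b³) / a⁵)²) / b⁴) · a⁻¹) / a²
= ((((((b⁴ · a²) / b³)²) / ((a⁵)²)) / b⁴) · a⁻¹) / a²    [power of a quotient]
= ((((((b⁴ · a²)²) / ((b³)²)) / ((a⁵)²)) / b⁴) · a⁻¹) / a²    [power of a quotient]
= (((((((b⁴)²) · ((a²)²)) / ((b³)²)) / ((a⁵)²)) / b⁴) · a⁻¹) / a²    [power of a product]
= (((((b⁸ · ((a²)²)) / ((b³)²)) / ((a⁵)²)) / b⁴) · a⁻¹) / a²    [power of a power]
= (((((b⁸ · a⁴) / ((b³)²)) / ((a⁵)²)) / b⁴) · a⁻¹) / a²    [power of a power]
= (((((b⁸ · a⁴) / b⁶) / ((a⁵)²)) / b⁴) · a⁻¹) / a²    [power of a power]
= (((((b⁸ · a⁴) / b⁶) / a¹⁰) / b⁴) · a⁻¹) / a²    [power of a power]
= a⁻⁹·b⁻²    [quotient of powers; product of powers]

a⁻⁹·b⁻²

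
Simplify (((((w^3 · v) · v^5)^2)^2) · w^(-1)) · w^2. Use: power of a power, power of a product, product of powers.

(((((w^3 · v) · v^5)^2)^2) · w^(-1)) · w^2
= ((((w^3 · v) · v^5)^4) · w^(-1)) · w^2    [power of a power]
= ((((w^3 · v)^4) · ((v^5)^4)) · w^(-1)) · w^2    [power of a product]
= (((((w^3)^4) · (v^4)) · ((v^5)^4)) · w^(-1)) · w^2    [power of a product]
= (((w^12 · (v^4)) · ((v^5)^4)) · w^(-1)) · w^2    [power of a power]
= (((w^12 · v^4) · v^20) · w^(-1)) · w^2    [power of a power]
= v^24w^13    [product of powers]

v^24w^13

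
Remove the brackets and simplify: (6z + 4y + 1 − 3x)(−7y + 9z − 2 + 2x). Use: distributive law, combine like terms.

−6yz + 54z² − 3z − 15xz − 28y² − 15y + 29xy − 2 + 8x − 6x²

(6z + 4y + 1 − 3x)(−7y + 9z − 2 + 2x)
= −42yz + 54z² − 12z + 12xz − 28y² + 36yz − 8y + 8xy − 7y + 9z − 2 + 2x + 21xy − 27xz + 6x − 6x²    [distributive law]
= −6yz + 54z² − 3z − 15xz − 28y² − 15y + 29xy − 2 + 8x − 6x²    [combine like terms]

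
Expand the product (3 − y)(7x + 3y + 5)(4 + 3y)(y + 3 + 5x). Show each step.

(3 − y)(7x + 3y + 5)(4 + 3y)(y + 3 + 5x)
= (21x + 9y + 15 − 7xy − 3y^2 − 5y)(4 + 3y)(y + 3 + 5x)    [distributive law]
= (21x + 4y + 15 − 7xy − 3y^2)(4 + 3y)(y + 3 + 5x)    [combine like terms]
= (84x + 63xy + 16y + 12y^2 + 60 + 45y − 28xy − 21xy^2 − 12y^2 − 9y^3)(y + 3 + 5x)    [distributive law]
= (84x + 35xy + 61y + 60 − 21xy^2 − 9y^3)(y + 3 + 5x)    [combine like terms]
= 84xy + 252x + 420x^2 + 35xy^2 + 105xy + 175x^2y + 61y^2 + 183y + 305xy + 60y + 180 + 300x − 21xy^3 − 63xy^2 − 105x^2y^2 − 9y^4 − 27y^3 − 45xy^3    [distributive law]
= 494xy + 552x + 420x^2 − 28xy^2 + 175x^2y + 61y^2 + 243y + 180 − 66xy^3 − 105x^2y^2 − 9y^4 − 27y^3    [combine like terms]

494xy + 552x + 420x^2 − 28xy^2 + 175x^2y + 61y^2 + 243y + 180 − 66xy^3 − 105x^2y^2 − 9y^4 − 27y^3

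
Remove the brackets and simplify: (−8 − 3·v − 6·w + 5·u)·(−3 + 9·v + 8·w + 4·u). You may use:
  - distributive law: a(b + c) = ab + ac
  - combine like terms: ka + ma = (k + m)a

24 − 63·v − 46·w − 47·u − 27·v^2 − 78·v·w + 33·u·v − 48·w^2 + 16·u·w + 20·u^2

(−8 − 3·v − 6·w + 5·u)·(−3 + 9·v + 8·w + 4·u)
= 24 − 72·v − 64·w − 32·u + 9·v − 27·v^2 − 24·v·w − 12·u·v + 18·w − 54·v·w − 48·w^2 − 24·u·w − 15·u + 45·u·v + 40·u·w + 20·u^2    [distributive law]
= 24 − 63·v − 46·w − 47·u − 27·v^2 − 78·v·w + 33·u·v − 48·w^2 + 16·u·w + 20·u^2    [combine like terms]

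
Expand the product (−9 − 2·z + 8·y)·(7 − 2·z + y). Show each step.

(−9 − 2·z + 8·y)·(7 − 2·z + y)
= −63 + 18·z − 9·y − 14·z + 4·z² − 2·y·z + 56·y − 16·y·z + 8·y²    [distributive law]
= −63 + 4·z + 47·y + 4·z² − 18·y·z + 8·y²    [combine like terms]

−63 + 4·z + 47·y + 4·z² − 18·y·z + 8·y²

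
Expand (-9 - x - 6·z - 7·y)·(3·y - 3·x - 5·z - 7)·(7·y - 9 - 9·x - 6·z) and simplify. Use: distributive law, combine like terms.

(-9 - x - 6·z - 7·y)·(3·y - 3·x - 5·z - 7)·(7·y - 9 - 9·x - 6·z)
= (-27·y + 27·x + 45·z + 63 - 3·x·y + 3·x^2 + 5·x·z + 7·x - 18·y·z + 18·x·z + 30·z^2 + 42·z - 21·y^2 + 21·x·y + 35·y·z + 49·y)·(7·y - 9 - 9·x - 6·z)    [distributive law]
= (22·y + 34·x + 87·z + 63 + 18·x·y + 3·x^2 + 23·x·z + 17·y·z + 30·z^2 - 21·y^2)·(7·y - 9 - 9·x - 6·z)    [combine like terms]
= 154·y^2 - 198·y - 198·x·y - 132·y·z + 238·x·y - 306·x - 306·x^2 - 204·x·z + 609·y·z - 783·z - 783·x·z - 522·z^2 + 441·y - 567 - 567·x - 378·z + 126·x·y^2 - 162·x·y - 162·x^2·y - 108·x·y·z + 21·x^2·y - 27·x^2 - 27·x^3 - 18·x^2·z + 161·x·y·z - 207·x·z - 207·x^2·z - 138·x·z^2 + 119·y^2·z - 153·y·z - 153·x·y·z - 102·y·z^2 + 210·y·z^2 - 270·z^2 - 270·x·z^2 - 180·z^3 - 147·y^3 + 189·y^2 + 189·x·y^2 + 126·y^2·z    [distributive law]
= 343·y^2 + 243·y - 122·x·y + 324·y·z - 873·x - 333·x^2 - 1194·x·z - 1161·z - 792·z^2 - 567 + 315·x·y^2 - 141·x^2·y - 100·x·y·z - 27·x^3 - 225·x^2·z - 408·x·z^2 + 245·y^2·z + 108·y·z^2 - 180·z^3 - 147·y^3    [combine like terms]

343·y^2 + 243·y - 122·x·y + 324·y·z - 873·x - 333·x^2 - 1194·x·z - 1161·z - 792·z^2 - 567 + 315·x·y^2 - 141·x^2·y - 100·x·y·z - 27·x^3 - 225·x^2·z - 408·x·z^2 + 245·y^2·z + 108·y·z^2 - 180·z^3 - 147·y^3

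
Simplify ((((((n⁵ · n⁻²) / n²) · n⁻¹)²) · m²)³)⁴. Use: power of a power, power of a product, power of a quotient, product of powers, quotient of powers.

((((((n⁵ · n⁻²) / n²) · n⁻¹)²) · m²)³)⁴
= (((((n⁵ · n⁻²) / n²) · n⁻¹)²) · m²)¹²    [power of a power]
= (((((n⁵ · n⁻²) / n²) · n⁻¹)²)¹²) · ((m²)¹²)    [power of a product]
= ((((n⁵ · n⁻²) / n²) · n⁻¹)²⁴) · ((m²)¹²)    [power of a power]
= ((((n⁵ · n⁻²) / n²)²⁴) · ((n⁻¹)²⁴)) · ((m²)¹²)    [power of a product]
= ((((n⁵ · n⁻²)²⁴) / ((n²)²⁴)) · ((n⁻¹)²⁴)) · ((m²)¹²)    [power of a quotient]
= (((((n⁵)²⁴) · ((n⁻²)²⁴)) / ((n²)²⁴)) · ((n⁻¹)²⁴)) · ((m²)¹²)    [power of a product]
= (((n¹²⁰ · ((n⁻²)²⁴)) / ((n²)²⁴)) · ((n⁻¹)²⁴)) · ((m²)¹²)    [power of a power]
= (((n¹²⁰ · n⁻⁴⁸) / ((n²)²⁴)) · ((n⁻¹)²⁴)) · ((m²)¹²)    [power of a power]
= ((n⁷² / ((n²)²⁴)) · ((n⁻¹)²⁴)) · ((m²)¹²)    [product of powers]
= ((n⁷² / n⁴⁸) · ((n⁻¹)²⁴)) · ((m²)¹²)    [power of a power]
= (n²⁴ · ((n⁻¹)²⁴)) · ((m²)¹²)    [quotient of powers]
= (n²⁴ · n⁻²⁴) · ((m²)¹²)    [power of a power]
= n⁰ · ((m²)¹²)    [product of powers]
= n⁰ · m²⁴    [power of a power]
= m²⁴    [rearrange]

m²⁴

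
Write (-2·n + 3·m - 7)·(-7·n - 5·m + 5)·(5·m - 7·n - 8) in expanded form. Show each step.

147·m·n^2 - 98·n^3 - 385·n^2 + 50·m^2·n - 67·m·n - 67·n - 75·m^3 + 370·m^2 - 575·m + 280

(-2·n + 3·m - 7)·(-7·n - 5·m + 5)·(5·m - 7·n - 8)
= (14·n^2 + 10·m·n - 10·n - 21·m·n - 15·m^2 + 15·m + 49·n + 35·m - 35)·(5·m - 7·n - 8)    [distributive law]
= (14·n^2 - 11·m·n + 39·n - 15·m^2 + 50·m - 35)·(5·m - 7·n - 8)    [combine like terms]
= 70·m·n^2 - 98·n^3 - 112·n^2 - 55·m^2·n + 77·m·n^2 + 88·m·n + 195·m·n - 273·n^2 - 312·n - 75·m^3 + 105·m^2·n + 120·m^2 + 250·m^2 - 350·m·n - 400·m - 175·m + 245·n + 280    [distributive law]
= 147·m·n^2 - 98·n^3 - 385·n^2 + 50·m^2·n - 67·m·n - 67·n - 75·m^3 + 370·m^2 - 575·m + 280    [combine like terms]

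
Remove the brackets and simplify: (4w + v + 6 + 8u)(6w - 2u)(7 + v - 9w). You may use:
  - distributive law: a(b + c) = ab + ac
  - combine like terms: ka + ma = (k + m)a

-156w^2 - 30vw^2 - 216w^3 + 388uw + 58uvw - 360uw^2 + 78vw + 6v^2w - 26uv - 2uv^2 + 252w - 84u - 112u^2 - 16u^2v + 144u^2w

(4w + v + 6 + 8u)(6w - 2u)(7 + v - 9w)
= (24w^2 - 8uw + 6vw - 2uv + 36w - 12u + 48uw - 16u^2)(7 + v - 9w)    [distributive law]
= (24w^2 + 40uw + 6vw - 2uv + 36w - 12u - 16u^2)(7 + v - 9w)    [combine like terms]
= 168w^2 + 24vw^2 - 216w^3 + 280uw + 40uvw - 360uw^2 + 42vw + 6v^2w - 54vw^2 - 14uv - 2uv^2 + 18uvw + 252w + 36vw - 324w^2 - 84u - 12uv + 108uw - 112u^2 - 16u^2v + 144u^2w    [distributive law]
= -156w^2 - 30vw^2 - 216w^3 + 388uw + 58uvw - 360uw^2 + 78vw + 6v^2w - 26uv - 2uv^2 + 252w - 84u - 112u^2 - 16u^2v + 144u^2w    [combine like terms]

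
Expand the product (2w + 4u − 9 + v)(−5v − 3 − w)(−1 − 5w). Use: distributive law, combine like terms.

(2w + 4u − 9 + v)(−5v − 3 − w)(−1 − 5w)
= (−10vw − 6w − 2w² − 20uv − 12u − 4uw + 45v + 27 + 9w − 5v² − 3v − vw)(−1 − 5w)    [distributive law]
= (−11vw + 3w − 2w² − 20uv − 12u − 4uw + 42v + 27 − 5v²)(−1 − 5w)    [combine like terms]
= 11vw + 55vw² − 3w − 15w² + 2w² + 10w³ + 20uv + 100uvw + 12u + 60uw + 4uw + 20uw² − 42v − 210vw − 27 − 135w + 5v² + 25v²w    [distributive law]
= −199vw + 55vw² − 138w − 13w² + 10w³ + 20uv + 100uvw + 12u + 64uw + 20uw² − 42v − 27 + 5v² + 25v²w    [combine like terms]

−199vw + 55vw² − 138w − 13w² + 10w³ + 20uv + 100uvw + 12u + 64uw + 20uw² − 42v − 27 + 5v² + 25v²w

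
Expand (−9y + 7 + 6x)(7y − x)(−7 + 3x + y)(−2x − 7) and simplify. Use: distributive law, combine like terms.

−14xy^2 − 3430y^2 + 276x^2y^2 + 126xy^3 + 441y^3 − 595x^2y + 2205xy − 294x^3y + 2401y − 245x^2 − 343x + 84x^3 + 36x^4

(−9y + 7 + 6x)(7y − x)(−7 + 3x + y)(−2x − 7)
= (−63y^2 + 9xy + 49y − 7x + 42xy − 6x^2)(−7 + 3x + y)(−2x − 7)    [distributive law]
= (−63y^2 + 51xy + 49y − 7x − 6x^2)(−7 + 3x + y)(−2x − 7)    [combine like terms]
= (441y^2 − 189xy^2 − 63y^3 − 357xy + 153x^2y + 51xy^2 − 343y + 147xy + 49y^2 + 49x − 21x^2 − 7xy + 42x^2 − 18x^3 − 6x^2y)(−2x − 7)    [distributive law]
= (490y^2 − 138xy^2 − 63y^3 − 217xy + 147x^2y − 343y + 49x + 21x^2 − 18x^3)(−2x − 7)    [combine like terms]
= −980xy^2 − 3430y^2 + 276x^2y^2 + 966xy^2 + 126xy^3 + 441y^3 + 434x^2y + 1519xy − 294x^3y − 1029x^2y + 686xy + 2401y − 98x^2 − 343x − 42x^3 − 147x^2 + 36x^4 + 126x^3    [distributive law]
= −14xy^2 − 3430y^2 + 276x^2y^2 + 126xy^3 + 441y^3 − 595x^2y + 2205xy − 294x^3y + 2401y − 245x^2 − 343x + 84x^3 + 36x^4    [combine like terms]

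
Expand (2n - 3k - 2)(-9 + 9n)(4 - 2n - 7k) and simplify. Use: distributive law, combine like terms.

-180n + 144n² + 90kn - 36n³ - 72kn² - 18k - 189k² + 189k²n + 72

(2n - 3k - 2)(-9 + 9n)(4 - 2n - 7k)
= (-18n + 18n² + 27k - 27kn + 18 - 18n)(4 - 2n - 7k)    [distributive law]
= (-36n + 18n² + 27k - 27kn + 18)(4 - 2n - 7k)    [combine like terms]
= -144n + 72n² + 252kn + 72n² - 36n³ - 126kn² + 108k - 54kn - 189k² - 108kn + 54kn² + 189k²n + 72 - 36n - 126k    [distributive law]
= -180n + 144n² + 90kn - 36n³ - 72kn² - 18k - 189k² + 189k²n + 72    [combine like terms]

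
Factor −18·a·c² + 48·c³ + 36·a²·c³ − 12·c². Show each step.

−18·a·c² + 48·c³ + 36·a²·c³ − 12·c²
= 6(−3·a·c² + 8·c³ + 6·a²·c³ − 2·c²)    [factor out 6]
= 6·c²(−3·a + 8·c + 6·a²·c − 2)    [factor out c²]

6·c²(−3·a + 8·c + 6·a²·c − 2)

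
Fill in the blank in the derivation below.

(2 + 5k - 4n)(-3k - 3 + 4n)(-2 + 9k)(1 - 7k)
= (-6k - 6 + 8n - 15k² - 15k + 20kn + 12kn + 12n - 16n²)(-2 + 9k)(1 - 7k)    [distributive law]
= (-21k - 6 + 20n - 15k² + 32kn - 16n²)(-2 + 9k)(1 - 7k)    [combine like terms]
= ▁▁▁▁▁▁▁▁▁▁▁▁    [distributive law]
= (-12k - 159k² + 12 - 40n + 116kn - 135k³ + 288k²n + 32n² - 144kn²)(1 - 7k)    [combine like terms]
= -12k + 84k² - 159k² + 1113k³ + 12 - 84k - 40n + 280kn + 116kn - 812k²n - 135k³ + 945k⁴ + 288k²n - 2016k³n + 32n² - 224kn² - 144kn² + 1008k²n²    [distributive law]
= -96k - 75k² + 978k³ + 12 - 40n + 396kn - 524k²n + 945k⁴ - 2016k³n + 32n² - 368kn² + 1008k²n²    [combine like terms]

By distributive law:

(42k - 189k² + 12 - 54k - 40n + 180kn + 30k² - 135k³ - 64kn + 288k²n + 32n² - 144kn²)(1 - 7k)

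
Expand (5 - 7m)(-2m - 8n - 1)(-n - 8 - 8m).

(5 - 7m)(-2m - 8n - 1)(-n - 8 - 8m)
= (-10m - 40n - 5 + 14m^2 + 56mn + 7m)(-n - 8 - 8m)    [distributive law]
= (-3m - 40n - 5 + 14m^2 + 56mn)(-n - 8 - 8m)    [combine like terms]
= 3mn + 24m + 24m^2 + 40n^2 + 320n + 320mn + 5n + 40 + 40m - 14m^2n - 112m^2 - 112m^3 - 56mn^2 - 448mn - 448m^2n    [distributive law]
= -125mn + 64m - 88m^2 + 40n^2 + 325n + 40 - 462m^2n - 112m^3 - 56mn^2    [combine like terms]

-125mn + 64m - 88m^2 + 40n^2 + 325n + 40 - 462m^2n - 112m^3 - 56mn^2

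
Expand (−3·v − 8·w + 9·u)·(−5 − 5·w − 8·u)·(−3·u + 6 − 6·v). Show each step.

(−3·v − 8·w + 9·u)·(−5 − 5·w − 8·u)·(−3·u + 6 − 6·v)
= (15·v + 15·v·w + 24·u·v + 40·w + 40·w² + 64·u·w − 45·u − 45·u·w − 72·u²)·(−3·u + 6 − 6·v)    [distributive law]
= (15·v + 15·v·w + 24·u·v + 40·w + 40·w² + 19·u·w − 45·u − 72·u²)·(−3·u + 6 − 6·v)    [combine like terms]
= −45·u·v + 90·v − 90·v² − 45·u·v·w + 90·v·w − 90·v²·w − 72·u²·v + 144·u·v − 144·u·v² − 120·u·w + 240·w − 240·v·w − 120·u·w² + 240·w² − 240·v·w² − 57·u²·w + 114·u·w − 114·u·v·w + 135·u² − 270·u + 270·u·v + 216·u³ − 432·u² + 432·u²·v    [distributive law]
= 369·u·v + 90·v − 90·v² − 159·u·v·w − 150·v·w − 90·v²·w + 360·u²·v − 144·u·v² − 6·u·w + 240·w − 120·u·w² + 240·w² − 240·v·w² − 57·u²·w − 297·u² − 270·u + 216·u³    [combine like terms]

369·u·v + 90·v − 90·v² − 159·u·v·w − 150·v·w − 90·v²·w + 360·u²·v − 144·u·v² − 6·u·w + 240·w − 120·u·w² + 240·w² − 240·v·w² − 57·u²·w − 297·u² − 270·u + 216·u³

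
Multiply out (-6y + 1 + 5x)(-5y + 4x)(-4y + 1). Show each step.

-120y^3 + 50y^2 + 196xy^2 - 65xy - 5y + 4x - 80x^2y + 20x^2

(-6y + 1 + 5x)(-5y + 4x)(-4y + 1)
= (30y^2 - 24xy - 5y + 4x - 25xy + 20x^2)(-4y + 1)    [distributive law]
= (30y^2 - 49xy - 5y + 4x + 20x^2)(-4y + 1)    [combine like terms]
= -120y^3 + 30y^2 + 196xy^2 - 49xy + 20y^2 - 5y - 16xy + 4x - 80x^2y + 20x^2    [distributive law]
= -120y^3 + 50y^2 + 196xy^2 - 65xy - 5y + 4x - 80x^2y + 20x^2    [combine like terms]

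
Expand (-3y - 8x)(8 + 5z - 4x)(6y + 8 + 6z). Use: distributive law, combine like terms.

(-3y - 8x)(8 + 5z - 4x)(6y + 8 + 6z)
= (-24y - 15yz + 12xy - 64x - 40xz + 32x^2)(6y + 8 + 6z)    [distributive law]
= -144y^2 - 192y - 144yz - 90y^2z - 120yz - 90yz^2 + 72xy^2 + 96xy + 72xyz - 384xy - 512x - 384xz - 240xyz - 320xz - 240xz^2 + 192x^2y + 256x^2 + 192x^2z    [distributive law]
= -144y^2 - 192y - 264yz - 90y^2z - 90yz^2 + 72xy^2 - 288xy - 168xyz - 512x - 704xz - 240xz^2 + 192x^2y + 256x^2 + 192x^2z    [combine like terms]

-144y^2 - 192y - 264yz - 90y^2z - 90yz^2 + 72xy^2 - 288xy - 168xyz - 512x - 704xz - 240xz^2 + 192x^2y + 256x^2 + 192x^2z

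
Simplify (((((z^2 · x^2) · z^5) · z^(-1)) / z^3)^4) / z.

x^8z^11

(((((z^2 · x^2) · z^5) · z^(-1)) / z^3)^4) / z
= (((((z^2 · x^2) · z^5) · z^(-1))^4) / ((z^3)^4)) / z    [power of a quotient]
= (((((z^2 · x^2) · z^5)^4) · ((z^(-1))^4)) / ((z^3)^4)) / z    [power of a product]
= (((((z^2 · x^2)^4) · ((z^5)^4)) · ((z^(-1))^4)) / ((z^3)^4)) / z    [power of a product]
= ((((((z^2)^4) · ((x^2)^4)) · ((z^5)^4)) · ((z^(-1))^4)) / ((z^3)^4)) / z    [power of a product]
= ((((z^8 · ((x^2)^4)) · ((z^5)^4)) · ((z^(-1))^4)) / ((z^3)^4)) / z    [power of a power]
= ((((z^8 · x^8) · ((z^5)^4)) · ((z^(-1))^4)) / ((z^3)^4)) / z    [power of a power]
= ((((z^8 · x^8) · z^20) · ((z^(-1))^4)) / ((z^3)^4)) / z    [power of a power]
= ((((z^8 · x^8) · z^20) · z^(-4)) / ((z^3)^4)) / z    [power of a power]
= ((((z^8 · x^8) · z^20) · z^(-4)) / z^12) / z    [power of a power]
= x^8z^11    [quotient of powers; product of powers]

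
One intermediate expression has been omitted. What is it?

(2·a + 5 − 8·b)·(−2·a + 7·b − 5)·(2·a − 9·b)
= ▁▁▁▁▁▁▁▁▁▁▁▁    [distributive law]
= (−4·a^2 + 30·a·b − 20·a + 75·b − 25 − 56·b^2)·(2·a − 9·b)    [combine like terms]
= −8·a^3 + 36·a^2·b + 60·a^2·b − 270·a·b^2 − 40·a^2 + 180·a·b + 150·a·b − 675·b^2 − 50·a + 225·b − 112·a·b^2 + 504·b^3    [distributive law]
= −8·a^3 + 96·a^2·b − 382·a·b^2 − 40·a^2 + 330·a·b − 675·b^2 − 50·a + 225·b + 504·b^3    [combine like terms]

Applying distributive law to the line above:

(−4·a^2 + 14·a·b − 10·a − 10·a + 35·b − 25 + 16·a·b − 56·b^2 + 40·b)·(2·a − 9·b)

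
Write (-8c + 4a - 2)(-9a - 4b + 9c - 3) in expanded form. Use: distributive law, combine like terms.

(-8c + 4a - 2)(-9a - 4b + 9c - 3)
= 72ac + 32bc - 72c² + 24c - 36a² - 16ab + 36ac - 12a + 18a + 8b - 18c + 6    [distributive law]
= 108ac + 32bc - 72c² + 6c - 36a² - 16ab + 6a + 8b + 6    [combine like terms]

108ac + 32bc - 72c² + 6c - 36a² - 16ab + 6a + 8b + 6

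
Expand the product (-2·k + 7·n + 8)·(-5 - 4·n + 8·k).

74·k + 64·k·n - 16·k^2 - 67·n - 28·n^2 - 40

(-2·k + 7·n + 8)·(-5 - 4·n + 8·k)
= 10·k + 8·k·n - 16·k^2 - 35·n - 28·n^2 + 56·k·n - 40 - 32·n + 64·k    [distributive law]
= 74·k + 64·k·n - 16·k^2 - 67·n - 28·n^2 - 40    [combine like terms]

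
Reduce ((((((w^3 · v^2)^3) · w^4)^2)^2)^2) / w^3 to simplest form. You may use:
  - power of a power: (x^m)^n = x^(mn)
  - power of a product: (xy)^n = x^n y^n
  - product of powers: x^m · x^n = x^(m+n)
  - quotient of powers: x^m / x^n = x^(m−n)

v^48w^101

((((((w^3 · v^2)^3) · w^4)^2)^2)^2) / w^3
= (((((w^3 · v^2)^3) · w^4)^2)^4) / w^3    [power of a power]
= ((((w^3 · v^2)^3) · w^4)^8) / w^3    [power of a power]
= ((((w^3 · v^2)^3)^8) · ((w^4)^8)) / w^3    [power of a product]
= (((w^3 · v^2)^24) · ((w^4)^8)) / w^3    [power of a power]
= ((((w^3)^24) · ((v^2)^24)) · ((w^4)^8)) / w^3    [power of a product]
= ((w^72 · ((v^2)^24)) · ((w^4)^8)) / w^3    [power of a power]
= ((w^72 · v^48) · ((w^4)^8)) / w^3    [power of a power]
= ((w^72 · v^48) · w^32) / w^3    [power of a power]
= v^48w^101    [quotient of powers; product of powers]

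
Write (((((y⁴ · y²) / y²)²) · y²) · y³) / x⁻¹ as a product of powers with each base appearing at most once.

(((((y⁴ · y²) / y²)²) · y²) · y³) / x⁻¹
= (((((y⁴ · y²)²) / ((y²)²)) · y²) · y³) / x⁻¹    [power of a quotient]
= ((((((y⁴)²) · ((y²)²)) / ((y²)²)) · y²) · y³) / x⁻¹    [power of a product]
= ((((y⁸ · ((y²)²)) / ((y²)²)) · y²) · y³) / x⁻¹    [power of a power]
= ((((y⁸ · y⁴) / ((y²)²)) · y²) · y³) / x⁻¹    [power of a power]
= (((y¹² / ((y²)²)) · y²) · y³) / x⁻¹    [product of powers]
= (((y¹² / y⁴) · y²) · y³) / x⁻¹    [power of a power]
= ((y⁸ · y²) · y³) / x⁻¹    [quotient of powers]
= (y¹⁰ · y³) / x⁻¹    [product of powers]
= y¹³ / x⁻¹    [product of powers]
= xy¹³    [quotient of powers]

xy¹³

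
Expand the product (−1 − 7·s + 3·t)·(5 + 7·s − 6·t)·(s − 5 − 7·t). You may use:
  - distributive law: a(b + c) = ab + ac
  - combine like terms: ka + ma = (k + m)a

(−1 − 7·s + 3·t)·(5 + 7·s − 6·t)·(s − 5 − 7·t)
= (−5 − 7·s + 6·t − 35·s − 49·s^2 + 42·s·t + 15·t + 21·s·t − 18·t^2)·(s − 5 − 7·t)    [distributive law]
= (−5 − 42·s + 21·t − 49·s^2 + 63·s·t − 18·t^2)·(s − 5 − 7·t)    [combine like terms]
= −5·s + 25 + 35·t − 42·s^2 + 210·s + 294·s·t + 21·s·t − 105·t − 147·t^2 − 49·s^3 + 245·s^2 + 343·s^2·t + 63·s^2·t − 315·s·t − 441·s·t^2 − 18·s·t^2 + 90·t^2 + 126·t^3    [distributive law]
= 205·s + 25 − 70·t + 203·s^2 − 57·t^2 − 49·s^3 + 406·s^2·t − 459·s·t^2 + 126·t^3    [combine like terms]

205·s + 25 − 70·t + 203·s^2 − 57·t^2 − 49·s^3 + 406·s^2·t − 459·s·t^2 + 126·t^3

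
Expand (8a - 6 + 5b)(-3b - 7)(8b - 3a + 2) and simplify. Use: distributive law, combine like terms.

-147ab^2 + 72a^2b - 445ab + 168a^2 - 238a - 166b^2 + 302b + 84 - 120b^3

(8a - 6 + 5b)(-3b - 7)(8b - 3a + 2)
= (-24ab - 56a + 18b + 42 - 15b^2 - 35b)(8b - 3a + 2)    [distributive law]
= (-24ab - 56a - 17b + 42 - 15b^2)(8b - 3a + 2)    [combine like terms]
= -192ab^2 + 72a^2b - 48ab - 448ab + 168a^2 - 112a - 136b^2 + 51ab - 34b + 336b - 126a + 84 - 120b^3 + 45ab^2 - 30b^2    [distributive law]
= -147ab^2 + 72a^2b - 445ab + 168a^2 - 238a - 166b^2 + 302b + 84 - 120b^3    [combine like terms]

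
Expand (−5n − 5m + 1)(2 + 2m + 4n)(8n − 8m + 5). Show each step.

−148n² − 166mn − 14n − 80mn² + 160m²n − 160n³ + 14m² − 56m + 80m³ + 10

(−5n − 5m + 1)(2 + 2m + 4n)(8n − 8m + 5)
= (−10n − 10mn − 20n² − 10m − 10m² − 20mn + 2 + 2m + 4n)(8n − 8m + 5)    [distributive law]
= (−6n − 30mn − 20n² − 8m − 10m² + 2)(8n − 8m + 5)    [combine like terms]
= −48n² + 48mn − 30n − 240mn² + 240m²n − 150mn − 160n³ + 160mn² − 100n² − 64mn + 64m² − 40m − 80m²n + 80m³ − 50m² + 16n − 16m + 10    [distributive law]
= −148n² − 166mn − 14n − 80mn² + 160m²n − 160n³ + 14m² − 56m + 80m³ + 10    [combine like terms]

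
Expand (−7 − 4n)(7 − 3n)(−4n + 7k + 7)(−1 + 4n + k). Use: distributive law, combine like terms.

−1519n + 476n^2 − 1176kn − 343k^2 + 343 + 496n^3 − 168kn^2 − 49k^2n − 192n^4 + 288kn^3 + 84k^2n^2

(−7 − 4n)(7 − 3n)(−4n + 7k + 7)(−1 + 4n + k)
= (−49 + 21n − 28n + 12n^2)(−4n + 7k + 7)(−1 + 4n + k)    [distributive law]
= (−49 − 7n + 12n^2)(−4n + 7k + 7)(−1 + 4n + k)    [combine like terms]
= (196n − 343k − 343 + 28n^2 − 49kn − 49n − 48n^3 + 84kn^2 + 84n^2)(−1 + 4n + k)    [distributive law]
= (147n − 343k − 343 + 112n^2 − 49kn − 48n^3 + 84kn^2)(−1 + 4n + k)    [combine like terms]
= −147n + 588n^2 + 147kn + 343k − 1372kn − 343k^2 + 343 − 1372n − 343k − 112n^2 + 448n^3 + 112kn^2 + 49kn − 196kn^2 − 49k^2n + 48n^3 − 192n^4 − 48kn^3 − 84kn^2 + 336kn^3 + 84k^2n^2    [distributive law]
= −1519n + 476n^2 − 1176kn − 343k^2 + 343 + 496n^3 − 168kn^2 − 49k^2n − 192n^4 + 288kn^3 + 84k^2n^2    [combine like terms]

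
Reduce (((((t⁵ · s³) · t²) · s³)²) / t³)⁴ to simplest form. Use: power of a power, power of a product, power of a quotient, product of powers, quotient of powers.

(((((t⁵ · s³) · t²) · s³)²) / t³)⁴
= (((((t⁵ · s³) · t²) · s³)²)⁴) / ((t³)⁴)    [power of a quotient]
= ((((t⁵ · s³) · t²) · s³)⁸) / ((t³)⁴)    [power of a power]
= ((((t⁵ · s³) · t²)⁸) · ((s³)⁸)) / ((t³)⁴)    [power of a product]
= ((((t⁵ · s³)⁸) · ((t²)⁸)) · ((s³)⁸)) / ((t³)⁴)    [power of a product]
= (((((t⁵)⁸) · ((s³)⁸)) · ((t²)⁸)) · ((s³)⁸)) / ((t³)⁴)    [power of a product]
= (((t⁴⁰ · ((s³)⁸)) · ((t²)⁸)) · ((s³)⁸)) / ((t³)⁴)    [power of a power]
= (((t⁴⁰ · s²⁴) · ((t²)⁸)) · ((s³)⁸)) / ((t³)⁴)    [power of a power]
= (((t⁴⁰ · s²⁴) · t¹⁶) · ((s³)⁸)) / ((t³)⁴)    [power of a power]
= (((t⁴⁰ · s²⁴) · t¹⁶) · s²⁴) / ((t³)⁴)    [power of a power]
= (((t⁴⁰ · s²⁴) · t¹⁶) · s²⁴) / t¹²    [power of a power]
= s⁴⁸t⁴⁴    [quotient of powers; product of powers]

s⁴⁸t⁴⁴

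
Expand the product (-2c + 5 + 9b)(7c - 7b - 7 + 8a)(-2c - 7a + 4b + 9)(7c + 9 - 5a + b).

(-2c + 5 + 9b)(7c - 7b - 7 + 8a)(-2c - 7a + 4b + 9)(7c + 9 - 5a + b)
= (-14c^2 + 14bc + 14c - 16ac + 35c - 35b - 35 + 40a + 63bc - 63b^2 - 63b + 72ab)(-2c - 7a + 4b + 9)(7c + 9 - 5a + b)    [distributive law]
= (-14c^2 + 77bc + 49c - 16ac - 98b - 35 + 40a - 63b^2 + 72ab)(-2c - 7a + 4b + 9)(7c + 9 - 5a + b)    [combine like terms]
= (28c^3 + 98ac^2 - 56bc^2 - 126c^2 - 154bc^2 - 539abc + 308b^2c + 693bc - 98c^2 - 343ac + 196bc + 441c + 32ac^2 + 112a^2c - 64abc - 144ac + 196bc + 686ab - 392b^2 - 882b + 70c + 245a - 140b - 315 - 80ac - 280a^2 + 160ab + 360a + 126b^2c + 441ab^2 - 252b^3 - 567b^2 - 144abc - 504a^2b + 288ab^2 + 648ab)(7c + 9 - 5a + b)    [distributive law]
= (28c^3 + 130ac^2 - 210bc^2 - 224c^2 - 747abc + 434b^2c + 1085bc - 567ac + 511c + 112a^2c + 1494ab - 959b^2 - 1022b + 605a - 315 - 280a^2 + 729ab^2 - 252b^3 - 504a^2b)(7c + 9 - 5a + b)    [combine like terms]
= 196c^4 + 252c^3 - 140ac^3 + 28bc^3 + 910ac^3 + 1170ac^2 - 650a^2c^2 + 130abc^2 - 1470bc^3 - 1890bc^2 + 1050abc^2 - 210b^2c^2 - 1568c^3 - 2016c^2 + 1120ac^2 - 224bc^2 - 5229abc^2 - 6723abc + 3735a^2bc - 747ab^2c + 3038b^2c^2 + 3906b^2c - 2170ab^2c + 434b^3c + 7595bc^2 + 9765bc - 5425abc + 1085b^2c - 3969ac^2 - 5103ac + 2835a^2c - 567abc + 3577c^2 + 4599c - 2555ac + 511bc + 784a^2c^2 + 1008a^2c - 560a^3c + 112a^2bc + 10458abc + 13446ab - 7470a^2b + 1494ab^2 - 6713b^2c - 8631b^2 + 4795ab^2 - 959b^3 - 7154bc - 9198b + 5110ab - 1022b^2 + 4235ac + 5445a - 3025a^2 + 605ab - 2205c - 2835 + 1575a - 315b - 1960a^2c - 2520a^2 + 1400a^3 - 280a^2b + 5103ab^2c + 6561ab^2 - 3645a^2b^2 + 729ab^3 - 1764b^3c - 2268b^3 + 1260ab^3 - 252b^4 - 3528a^2bc - 4536a^2b + 2520a^3b - 504a^2b^2    [distributive law]
= 196c^4 - 1316c^3 + 770ac^3 - 1442bc^3 - 1679ac^2 + 134a^2c^2 - 4049abc^2 + 5481bc^2 + 2828b^2c^2 + 1561c^2 - 2257abc + 319a^2bc + 2186ab^2c - 1722b^2c - 1330b^3c + 3122bc - 3423ac + 1883a^2c + 2394c - 560a^3c + 19161ab - 12286a^2b + 12850ab^2 - 9653b^2 - 3227b^3 - 9513b + 7020a - 5545a^2 - 2835 + 1400a^3 - 4149a^2b^2 + 1989ab^3 - 252b^4 + 2520a^3b    [combine like terms]

196c^4 - 1316c^3 + 770ac^3 - 1442bc^3 - 1679ac^2 + 134a^2c^2 - 4049abc^2 + 5481bc^2 + 2828b^2c^2 + 1561c^2 - 2257abc + 319a^2bc + 2186ab^2c - 1722b^2c - 1330b^3c + 3122bc - 3423ac + 1883a^2c + 2394c - 560a^3c + 19161ab - 12286a^2b + 12850ab^2 - 9653b^2 - 3227b^3 - 9513b + 7020a - 5545a^2 - 2835 + 1400a^3 - 4149a^2b^2 + 1989ab^3 - 252b^4 + 2520a^3b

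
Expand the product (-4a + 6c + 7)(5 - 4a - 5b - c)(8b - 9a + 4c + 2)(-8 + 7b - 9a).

(-4a + 6c + 7)(5 - 4a - 5b - c)(8b - 9a + 4c + 2)(-8 + 7b - 9a)
= (-20a + 16a^2 + 20ab + 4ac + 30c - 24ac - 30bc - 6c^2 + 35 - 28a - 35b - 7c)(8b - 9a + 4c + 2)(-8 + 7b - 9a)    [distributive law]
= (-48a + 16a^2 + 20ab - 20ac + 23c - 30bc - 6c^2 + 35 - 35b)(8b - 9a + 4c + 2)(-8 + 7b - 9a)    [combine like terms]
= (-384ab + 432a^2 - 192ac - 96a + 128a^2b - 144a^3 + 64a^2c + 32a^2 + 160ab^2 - 180a^2b + 80abc + 40ab - 160abc + 180a^2c - 80ac^2 - 40ac + 184bc - 207ac + 92c^2 + 46c - 240b^2c + 270abc - 120bc^2 - 60bc - 48bc^2 + 54ac^2 - 24c^3 - 12c^2 + 280b - 315a + 140c + 70 - 280b^2 + 315ab - 140bc - 70b)(-8 + 7b - 9a)    [distributive law]
= (-29ab + 464a^2 - 439ac - 411a - 52a^2b - 144a^3 + 244a^2c + 160ab^2 + 190abc - 26ac^2 - 16bc + 80c^2 + 186c - 240b^2c - 168bc^2 - 24c^3 + 210b + 70 - 280b^2)(-8 + 7b - 9a)    [combine like terms]
= 232ab - 203ab^2 + 261a^2b - 3712a^2 + 3248a^2b - 4176a^3 + 3512ac - 3073abc + 3951a^2c + 3288a - 2877ab + 3699a^2 + 416a^2b - 364a^2b^2 + 468a^3b + 1152a^3 - 1008a^3b + 1296a^4 - 1952a^2c + 1708a^2bc - 2196a^3c - 1280ab^2 + 1120ab^3 - 1440a^2b^2 - 1520abc + 1330ab^2c - 1710a^2bc + 208ac^2 - 182abc^2 + 234a^2c^2 + 128bc - 112b^2c + 144abc - 640c^2 + 560bc^2 - 720ac^2 - 1488c + 1302bc - 1674ac + 1920b^2c - 1680b^3c + 2160ab^2c + 1344bc^2 - 1176b^2c^2 + 1512abc^2 + 192c^3 - 168bc^3 + 216ac^3 - 1680b + 1470b^2 - 1890ab - 560 + 490b - 630a + 2240b^2 - 1960b^3 + 2520ab^2    [distributive law]
= -4535ab + 1037ab^2 + 3925a^2b - 13a^2 - 3024a^3 + 1838ac - 4449abc + 1999a^2c + 2658a - 1804a^2b^2 - 540a^3b + 1296a^4 - 2a^2bc - 2196a^3c + 1120ab^3 + 3490ab^2c - 512ac^2 + 1330abc^2 + 234a^2c^2 + 1430bc + 1808b^2c - 640c^2 + 1904bc^2 - 1488c - 1680b^3c - 1176b^2c^2 + 192c^3 - 168bc^3 + 216ac^3 - 1190b + 3710b^2 - 560 - 1960b^3    [combine like terms]

-4535ab + 1037ab^2 + 3925a^2b - 13a^2 - 3024a^3 + 1838ac - 4449abc + 1999a^2c + 2658a - 1804a^2b^2 - 540a^3b + 1296a^4 - 2a^2bc - 2196a^3c + 1120ab^3 + 3490ab^2c - 512ac^2 + 1330abc^2 + 234a^2c^2 + 1430bc + 1808b^2c - 640c^2 + 1904bc^2 - 1488c - 1680b^3c - 1176b^2c^2 + 192c^3 - 168bc^3 + 216ac^3 - 1190b + 3710b^2 - 560 - 1960b^3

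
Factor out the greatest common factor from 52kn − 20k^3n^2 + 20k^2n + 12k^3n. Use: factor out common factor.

4kn(13 − 5k^2n + 5k + 3k^2)

52kn − 20k^3n^2 + 20k^2n + 12k^3n
= 4(13kn − 5k^3n^2 + 5k^2n + 3k^3n)    [factor out 4]
= 4kn(13 − 5k^2n + 5k + 3k^2)    [factor out kn]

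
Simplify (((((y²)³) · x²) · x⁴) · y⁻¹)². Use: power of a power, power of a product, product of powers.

(((((y²)³) · x²) · x⁴) · y⁻¹)²
= (((((y²)³) · x²) · x⁴)²) · ((y⁻¹)²)    [power of a product]
= (((((y²)³) · x²)²) · ((x⁴)²)) · ((y⁻¹)²)    [power of a product]
= (((((y²)³)²) · ((x²)²)) · ((x⁴)²)) · ((y⁻¹)²)    [power of a product]
= ((((y²)⁶) · ((x²)²)) · ((x⁴)²)) · ((y⁻¹)²)    [power of a power]
= ((y¹² · ((x²)²)) · ((x⁴)²)) · ((y⁻¹)²)    [power of a power]
= ((y¹² · x⁴) · ((x⁴)²)) · ((y⁻¹)²)    [power of a power]
= ((y¹² · x⁴) · x⁸) · ((y⁻¹)²)    [power of a power]
= ((y¹² · x⁴) · x⁸) · y⁻²    [power of a power]
= x¹²·y¹⁰    [product of powers]

x¹²·y¹⁰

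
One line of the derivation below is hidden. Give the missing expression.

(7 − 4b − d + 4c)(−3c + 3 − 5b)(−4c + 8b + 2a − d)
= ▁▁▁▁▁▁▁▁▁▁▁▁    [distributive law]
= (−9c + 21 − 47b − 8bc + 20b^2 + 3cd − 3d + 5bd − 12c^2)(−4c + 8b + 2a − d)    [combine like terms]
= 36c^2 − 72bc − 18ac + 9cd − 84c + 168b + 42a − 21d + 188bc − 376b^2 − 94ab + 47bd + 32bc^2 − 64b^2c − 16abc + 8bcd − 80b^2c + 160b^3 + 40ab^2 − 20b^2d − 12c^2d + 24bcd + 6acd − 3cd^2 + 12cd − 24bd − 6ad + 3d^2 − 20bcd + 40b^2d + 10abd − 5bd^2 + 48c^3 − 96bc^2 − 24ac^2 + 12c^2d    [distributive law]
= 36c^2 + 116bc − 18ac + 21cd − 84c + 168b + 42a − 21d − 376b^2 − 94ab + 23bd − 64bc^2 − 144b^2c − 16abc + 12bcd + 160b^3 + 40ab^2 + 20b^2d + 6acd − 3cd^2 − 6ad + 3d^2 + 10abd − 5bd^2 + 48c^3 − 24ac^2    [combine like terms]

By distributive law:

(−21c + 21 − 35b + 12bc − 12b + 20b^2 + 3cd − 3d + 5bd − 12c^2 + 12c − 20bc)(−4c + 8b + 2a − d)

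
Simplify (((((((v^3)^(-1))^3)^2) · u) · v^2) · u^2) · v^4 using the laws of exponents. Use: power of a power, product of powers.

(((((((v^3)^(-1))^3)^2) · u) · v^2) · u^2) · v^4
= ((((((v^3)^(-1))^6) · u) · v^2) · u^2) · v^4    [power of a power]
= (((((v^3)^(-6)) · u) · v^2) · u^2) · v^4    [power of a power]
= (((v^(-18) · u) · v^2) · u^2) · v^4    [power of a power]
= u^3·v^(-12)    [product of powers]

u^3·v^(-12)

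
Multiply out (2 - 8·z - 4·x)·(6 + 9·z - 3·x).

(2 - 8·z - 4·x)·(6 + 9·z - 3·x)
= 12 + 18·z - 6·x - 48·z - 72·z^2 + 24·x·z - 24·x - 36·x·z + 12·x^2    [distributive law]
= 12 - 30·z - 30·x - 72·z^2 - 12·x·z + 12·x^2    [combine like terms]

12 - 30·z - 30·x - 72·z^2 - 12·x·z + 12·x^2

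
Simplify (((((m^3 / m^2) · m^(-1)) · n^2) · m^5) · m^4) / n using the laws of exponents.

(((((m^3 / m^2) · m^(-1)) · n^2) · m^5) · m^4) / n
= ((((m · m^(-1)) · n^2) · m^5) · m^4) / n    [quotient of powers]
= (((m^0 · n^2) · m^5) · m^4) / n    [product of powers]
= m^9n    [quotient of powers; product of powers]

m^9n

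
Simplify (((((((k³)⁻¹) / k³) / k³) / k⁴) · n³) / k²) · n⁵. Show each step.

(((((((k³)⁻¹) / k³) / k³) / k⁴) · n³) / k²) · n⁵
= (((((k⁻³ / k³) / k³) / k⁴) · n³) / k²) · n⁵    [power of a power]
= ((((k⁻⁶ / k³) / k⁴) · n³) / k²) · n⁵    [quotient of powers]
= (((k⁻⁹ / k⁴) · n³) / k²) · n⁵    [quotient of powers]
= ((k⁻¹³ · n³) / k²) · n⁵    [quotient of powers]
= k⁻¹⁵n⁸    [quotient of powers; product of powers]

k⁻¹⁵n⁸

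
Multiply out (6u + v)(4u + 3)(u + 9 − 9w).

24u³ + 234u² − 216u²w + 162u − 162uw + 4u²v + 39uv − 36uvw + 27v − 27vw

(6u + v)(4u + 3)(u + 9 − 9w)
= (24u² + 18u + 4uv + 3v)(u + 9 − 9w)    [distributive law]
= 24u³ + 216u² − 216u²w + 18u² + 162u − 162uw + 4u²v + 36uv − 36uvw + 3uv + 27v − 27vw    [distributive law]
= 24u³ + 234u² − 216u²w + 162u − 162uw + 4u²v + 39uv − 36uvw + 27v − 27vw    [combine like terms]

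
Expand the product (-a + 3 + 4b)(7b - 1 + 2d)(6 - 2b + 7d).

(-a + 3 + 4b)(7b - 1 + 2d)(6 - 2b + 7d)
= (-7ab + a - 2ad + 21b - 3 + 6d + 28b² - 4b + 8bd)(6 - 2b + 7d)    [distributive law]
= (-7ab + a - 2ad + 17b - 3 + 6d + 28b² + 8bd)(6 - 2b + 7d)    [combine like terms]
= -42ab + 14ab² - 49abd + 6a - 2ab + 7ad - 12ad + 4abd - 14ad² + 102b - 34b² + 119bd - 18 + 6b - 21d + 36d - 12bd + 42d² + 168b² - 56b³ + 196b²d + 48bd - 16b²d + 56bd²    [distributive law]
= -44ab + 14ab² - 45abd + 6a - 5ad - 14ad² + 108b + 134b² + 155bd - 18 + 15d + 42d² - 56b³ + 180b²d + 56bd²    [combine like terms]

-44ab + 14ab² - 45abd + 6a - 5ad - 14ad² + 108b + 134b² + 155bd - 18 + 15d + 42d² - 56b³ + 180b²d + 56bd²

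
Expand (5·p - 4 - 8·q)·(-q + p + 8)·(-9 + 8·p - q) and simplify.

(5·p - 4 - 8·q)·(-q + p + 8)·(-9 + 8·p - q)
= (-5·p·q + 5·p^2 + 40·p + 4·q - 4·p - 32 + 8·q^2 - 8·p·q - 64·q)·(-9 + 8·p - q)    [distributive law]
= (-13·p·q + 5·p^2 + 36·p - 60·q - 32 + 8·q^2)·(-9 + 8·p - q)    [combine like terms]
= 117·p·q - 104·p^2·q + 13·p·q^2 - 45·p^2 + 40·p^3 - 5·p^2·q - 324·p + 288·p^2 - 36·p·q + 540·q - 480·p·q + 60·q^2 + 288 - 256·p + 32·q - 72·q^2 + 64·p·q^2 - 8·q^3    [distributive law]
= -399·p·q - 109·p^2·q + 77·p·q^2 + 243·p^2 + 40·p^3 - 580·p + 572·q - 12·q^2 + 288 - 8·q^3    [combine like terms]

-399·p·q - 109·p^2·q + 77·p·q^2 + 243·p^2 + 40·p^3 - 580·p + 572·q - 12·q^2 + 288 - 8·q^3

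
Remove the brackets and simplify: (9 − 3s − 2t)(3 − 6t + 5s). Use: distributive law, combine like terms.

27 − 60t + 36s + 8st − 15s^2 + 12t^2

(9 − 3s − 2t)(3 − 6t + 5s)
= 27 − 54t + 45s − 9s + 18st − 15s^2 − 6t + 12t^2 − 10st    [distributive law]
= 27 − 60t + 36s + 8st − 15s^2 + 12t^2    [combine like terms]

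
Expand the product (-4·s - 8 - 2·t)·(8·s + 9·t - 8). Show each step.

(-4·s - 8 - 2·t)·(8·s + 9·t - 8)
= -32·s^2 - 36·s·t + 32·s - 64·s - 72·t + 64 - 16·s·t - 18·t^2 + 16·t    [distributive law]
= -32·s^2 - 52·s·t - 32·s - 56·t + 64 - 18·t^2    [combine like terms]

-32·s^2 - 52·s·t - 32·s - 56·t + 64 - 18·t^2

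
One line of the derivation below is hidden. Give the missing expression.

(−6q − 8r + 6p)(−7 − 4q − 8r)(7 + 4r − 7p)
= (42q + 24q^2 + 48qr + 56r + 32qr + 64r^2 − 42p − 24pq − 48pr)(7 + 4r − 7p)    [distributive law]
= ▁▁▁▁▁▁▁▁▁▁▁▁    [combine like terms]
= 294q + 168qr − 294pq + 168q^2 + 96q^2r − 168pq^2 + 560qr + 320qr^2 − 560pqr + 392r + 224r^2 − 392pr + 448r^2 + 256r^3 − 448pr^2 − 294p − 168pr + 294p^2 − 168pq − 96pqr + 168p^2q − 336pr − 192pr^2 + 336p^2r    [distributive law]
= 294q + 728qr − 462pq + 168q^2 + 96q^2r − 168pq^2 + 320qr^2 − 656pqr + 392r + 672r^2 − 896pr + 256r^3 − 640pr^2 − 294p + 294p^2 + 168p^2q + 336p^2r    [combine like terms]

Applying combine like terms to the line above:

(42q + 24q^2 + 80qr + 56r + 64r^2 − 42p − 24pq − 48pr)(7 + 4r − 7p)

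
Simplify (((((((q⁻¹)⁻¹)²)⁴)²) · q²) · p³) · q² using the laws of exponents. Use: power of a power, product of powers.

(((((((q⁻¹)⁻¹)²)⁴)²) · q²) · p³) · q²
= ((((((q⁻¹)⁻¹)²)⁸) · q²) · p³) · q²    [power of a power]
= (((((q⁻¹)⁻¹)¹⁶) · q²) · p³) · q²    [power of a power]
= ((((q⁻¹)⁻¹⁶) · q²) · p³) · q²    [power of a power]
= ((q¹⁶ · q²) · p³) · q²    [power of a power]
= (q¹⁸ · p³) · q²    [product of powers]
= p³q²⁰    [product of powers]

p³q²⁰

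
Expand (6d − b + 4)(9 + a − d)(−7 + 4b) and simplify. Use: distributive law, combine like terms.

(6d − b + 4)(9 + a − d)(−7 + 4b)
= (54d + 6ad − 6d^2 − 9b − ab + bd + 36 + 4a − 4d)(−7 + 4b)    [distributive law]
= (50d + 6ad − 6d^2 − 9b − ab + bd + 36 + 4a)(−7 + 4b)    [combine like terms]
= −350d + 200bd − 42ad + 24abd + 42d^2 − 24bd^2 + 63b − 36b^2 + 7ab − 4ab^2 − 7bd + 4b^2d − 252 + 144b − 28a + 16ab    [distributive law]
= −350d + 193bd − 42ad + 24abd + 42d^2 − 24bd^2 + 207b − 36b^2 + 23ab − 4ab^2 + 4b^2d − 252 − 28a    [combine like terms]

−350d + 193bd − 42ad + 24abd + 42d^2 − 24bd^2 + 207b − 36b^2 + 23ab − 4ab^2 + 4b^2d − 252 − 28a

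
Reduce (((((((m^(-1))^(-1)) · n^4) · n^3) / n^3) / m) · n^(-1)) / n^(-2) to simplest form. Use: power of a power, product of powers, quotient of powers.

n^5

(((((((m^(-1))^(-1)) · n^4) · n^3) / n^3) / m) · n^(-1)) / n^(-2)
= (((((m · n^4) · n^3) / n^3) / m) · n^(-1)) / n^(-2)    [power of a power]
= n^5    [quotient of powers; product of powers]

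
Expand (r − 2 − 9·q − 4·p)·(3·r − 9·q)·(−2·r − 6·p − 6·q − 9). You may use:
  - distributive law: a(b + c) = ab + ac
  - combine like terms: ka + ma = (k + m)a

(r − 2 − 9·q − 4·p)·(3·r − 9·q)·(−2·r − 6·p − 6·q − 9)
= (3·r^2 − 9·q·r − 6·r + 18·q − 27·q·r + 81·q^2 − 12·p·r + 36·p·q)·(−2·r − 6·p − 6·q − 9)    [distributive law]
= (3·r^2 − 36·q·r − 6·r + 18·q + 81·q^2 − 12·p·r + 36·p·q)·(−2·r − 6·p − 6·q − 9)    [combine like terms]
= −6·r^3 − 18·p·r^2 − 18·q·r^2 − 27·r^2 + 72·q·r^2 + 216·p·q·r + 216·q^2·r + 324·q·r + 12·r^2 + 36·p·r + 36·q·r + 54·r − 36·q·r − 108·p·q − 108·q^2 − 162·q − 162·q^2·r − 486·p·q^2 − 486·q^3 − 729·q^2 + 24·p·r^2 + 72·p^2·r + 72·p·q·r + 108·p·r − 72·p·q·r − 216·p^2·q − 216·p·q^2 − 324·p·q    [distributive law]
= −6·r^3 + 6·p·r^2 + 54·q·r^2 − 15·r^2 + 216·p·q·r + 54·q^2·r + 324·q·r + 144·p·r + 54·r − 432·p·q − 837·q^2 − 162·q − 702·p·q^2 − 486·q^3 + 72·p^2·r − 216·p^2·q    [combine like terms]

−6·r^3 + 6·p·r^2 + 54·q·r^2 − 15·r^2 + 216·p·q·r + 54·q^2·r + 324·q·r + 144·p·r + 54·r − 432·p·q − 837·q^2 − 162·q − 702·p·q^2 − 486·q^3 + 72·p^2·r − 216·p^2·q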